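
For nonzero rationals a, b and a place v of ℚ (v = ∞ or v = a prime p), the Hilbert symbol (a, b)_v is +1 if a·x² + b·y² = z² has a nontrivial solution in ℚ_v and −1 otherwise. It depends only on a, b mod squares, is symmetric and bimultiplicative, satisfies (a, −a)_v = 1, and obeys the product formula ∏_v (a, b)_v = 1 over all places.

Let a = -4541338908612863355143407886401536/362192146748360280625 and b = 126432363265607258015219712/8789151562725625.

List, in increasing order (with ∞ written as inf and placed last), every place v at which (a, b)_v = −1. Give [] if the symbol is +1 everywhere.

(a, b) ≡ (-3350479, 10373) mod (ℚ^×)²; places V = {2, 3, 5, 7, 11, 13, 17, 19, 23, 29, 37, 41, ∞}.
(a,b)_5: α=-4, u≡1; β=-4, v≡2 (mod 5); (1|5)=+1, (2|5)=-1; sign (−1)^0·+1^-4·-1^-4 = +1.
(a,b)_3: α=20, u≡2; β=16, v≡2 (mod 3); (2|3)=-1, (2|3)=-1; sign (−1)^0·-1^16·-1^20 = +1.
(a,b)_37: α=2, u≡8; β=2, v≡23 (mod 37); (8|37)=-1, (23|37)=-1; sign (−1)^0·-1^2·-1^2 = +1.
(a,b)_∞: sgn(-3350479)=−, sgn(10373)=+, so +1.
(a,b)_17: α=3, u≡10; β=2, v≡6 (mod 17); (10|17)=-1, (6|17)=-1; sign (−1)^0·-1^2·-1^3 = -1.
(a,b)_7: α=-8, u≡2; β=-6, v≡6 (mod 7); (2|7)=+1, (6|7)=-1; sign (−1)^0·+1^-6·-1^-8 = +1.
(a,b)_13: α=-2, u≡7; β=-2, v≡9 (mod 13); (7|13)=-1, (9|13)=+1; sign (−1)^0·-1^-2·+1^-2 = +1.
(a,b)_19: α=1, u≡6; β=2, v≡14 (mod 19); (6|19)=+1, (14|19)=-1; sign (−1)^0·+1^2·-1^1 = -1.
(a,b)_29: α=-6, u≡9; β=-4, v≡9 (mod 29); (9|29)=+1, (9|29)=+1; sign (−1)^0·+1^-4·+1^-6 = +1.
(a,b)_23: α=1, u≡8; β=1, v≡19 (mod 23); (8|23)=+1, (19|23)=-1; sign (−1)^1·+1^1·-1^1 = +1.
(a,b)_2: α=26, β=14; u≡1, v≡5 (mod 8); ε(u)ε(v)=0·0, αω(v)=26·1, βω(u)=14·0; sum ≡ 0  ⇒  +1.
(a,b)_11: α=5, u≡4; β=3, v≡10 (mod 11); (4|11)=+1, (10|11)=-1; sign (−1)^1·+1^3·-1^5 = +1.
(a,b)_41: α=1, u≡38; β=1, v≡14 (mod 41); (38|41)=-1, (14|41)=-1; sign (−1)^0·-1^1·-1^1 = +1.
Ram(-3350479, 10373) = {17, 19}; no ℚ_17-point on the conic.

[17, 19]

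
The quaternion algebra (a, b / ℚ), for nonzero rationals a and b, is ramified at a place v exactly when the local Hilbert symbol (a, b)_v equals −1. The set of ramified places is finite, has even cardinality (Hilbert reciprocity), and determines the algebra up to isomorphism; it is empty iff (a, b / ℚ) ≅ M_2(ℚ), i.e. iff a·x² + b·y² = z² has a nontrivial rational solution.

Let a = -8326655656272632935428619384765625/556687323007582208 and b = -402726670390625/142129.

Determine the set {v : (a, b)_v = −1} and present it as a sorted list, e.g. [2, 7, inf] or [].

[2, 5, 23, inf]

(a, b) ≡ (-322, -37145) mod (ℚ^×)²; places V = {2, 5, 7, 13, 17, 19, 23, 29, ∞}.
(a,b)_19: α=2, u≡11; β=1, v≡14 (mod 19); (11|19)=+1, (14|19)=-1; sign (−1)^0·+1^1·-1^2 = +1.
(a,b)_∞: sgn(-322)=−, sgn(-37145)=−, so -1.
(a,b)_5: α=20, u≡2; β=7, v≡1 (mod 5); (2|5)=-1, (1|5)=+1; sign (−1)^0·-1^7·+1^20 = -1.
(a,b)_2: α=-15, β=0; u≡7, v≡7 (mod 8); ε(u)ε(v)=1·1, αω(v)=-15·0, βω(u)=0·0; sum ≡ 1  ⇒  -1.
(a,b)_7: α=7, u≡5; β=4, v≡1 (mod 7); (5|7)=-1, (1|7)=+1; sign (−1)^0·-1^4·+1^7 = +1.
(a,b)_17: α=6, u≡9; β=3, v≡9 (mod 17); (9|17)=+1, (9|17)=+1; sign (−1)^0·+1^3·+1^6 = +1.
(a,b)_23: α=3, u≡12; β=1, v≡1 (mod 23); (12|23)=+1, (1|23)=+1; sign (−1)^1·+1^1·+1^3 = -1.
(a,b)_13: α=-4, u≡1; β=-2, v≡12 (mod 13); (1|13)=+1, (12|13)=+1; sign (−1)^0·+1^-2·+1^-4 = +1.
(a,b)_29: α=-6, u≡18; β=-2, v≡23 (mod 29); (18|29)=-1, (23|29)=+1; sign (−1)^0·-1^-2·+1^-6 = +1.
(-322, -37145 / ℚ) ramifies at {2, 5, 23, ∞}: a division algebra.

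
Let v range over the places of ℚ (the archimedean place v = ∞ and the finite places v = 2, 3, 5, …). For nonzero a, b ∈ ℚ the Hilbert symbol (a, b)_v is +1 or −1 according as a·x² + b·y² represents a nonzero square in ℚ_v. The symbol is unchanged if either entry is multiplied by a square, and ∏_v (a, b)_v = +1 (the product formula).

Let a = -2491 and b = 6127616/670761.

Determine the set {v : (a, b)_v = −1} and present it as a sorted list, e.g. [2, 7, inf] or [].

Mod squares: a ≡ -2491, b ≡ 374. Check v ∈ {∞, 2, 3, 7, 11, 13, 17, 47, 53}.
v=53: a=53^1·(≡6), b=53^0·(≡50) mod 53; (6|53)=+1, (50|53)=-1; (−1)^{1·0·26}·(+1)^0·(-1)^1 = -1.
v=47: a=47^1·(≡41), b=47^0·(≡29) mod 47; (41|47)=-1, (29|47)=-1; (−1)^{1·0·23}·(-1)^0·(-1)^1 = -1.
v=3: a=3^0·(≡2), b=3^-4·(≡2) mod 3; (2|3)=-1, (2|3)=-1; (−1)^{0·-4·1}·(-1)^-4·(-1)^0 = +1.
v=7: a=7^0·(≡1), b=7^-2·(≡3) mod 7; (1|7)=+1, (3|7)=-1; (−1)^{0·-2·3}·(+1)^-2·(-1)^0 = +1.
v=17: a=17^0·(≡8), b=17^1·(≡11) mod 17; (8|17)=+1, (11|17)=-1; (−1)^{0·1·8}·(+1)^1·(-1)^0 = +1.
v=11: a=11^0·(≡6), b=11^1·(≡9) mod 11; (6|11)=-1, (9|11)=+1; (−1)^{0·1·5}·(-1)^1·(+1)^0 = -1.
v=∞: -2491 < 0 and 374 > 0  ⇒  (a,b)_∞ = +1.
v=2: v_2(a)=0, v_2(b)=15; units ≡ 5, 3 (mod 8); ε·ε+αω+βω = 0·1+0·1+15·1 ≡ 1  ⇒  (a,b)_2 = -1.
v=13: a=13^0·(≡5), b=13^-2·(≡10) mod 13; (5|13)=-1, (10|13)=+1; (−1)^{0·-2·6}·(-1)^-2·(+1)^0 = +1.
(-2491, 374 / ℚ) ramifies at {2, 11, 47, 53}: a division algebra.

[2, 11, 47, 53]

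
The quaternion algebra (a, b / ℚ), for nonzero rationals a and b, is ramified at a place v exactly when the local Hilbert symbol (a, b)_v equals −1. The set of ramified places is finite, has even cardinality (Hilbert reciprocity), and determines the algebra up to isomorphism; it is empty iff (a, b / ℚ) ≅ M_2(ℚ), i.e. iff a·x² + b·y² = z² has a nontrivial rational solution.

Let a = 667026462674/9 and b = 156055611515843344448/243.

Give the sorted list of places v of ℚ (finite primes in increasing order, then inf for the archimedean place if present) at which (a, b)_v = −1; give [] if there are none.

Mod squares: a ≡ 38786, b ≡ 1131. Check v ∈ {∞, 2, 3, 11, 13, 29, 41, 43}.
v=11: a=11^3·(≡6), b=11^4·(≡9) mod 11; (6|11)=-1, (9|11)=+1; (−1)^{3·4·5}·(-1)^4·(+1)^3 = +1.
v=∞: 38786 > 0 and 1131 > 0  ⇒  (a,b)_∞ = +1.
v=43: a=43^1·(≡22), b=43^2·(≡38) mod 43; (22|43)=-1, (38|43)=+1; (−1)^{1·2·21}·(-1)^2·(+1)^1 = +1.
v=3: a=3^-2·(≡2), b=3^-5·(≡2) mod 3; (2|3)=-1, (2|3)=-1; (−1)^{-2·-5·1}·(-1)^-5·(-1)^-2 = -1.
v=13: a=13^2·(≡2), b=13^3·(≡9) mod 13; (2|13)=-1, (9|13)=+1; (−1)^{2·3·6}·(-1)^3·(+1)^2 = -1.
v=29: a=29^2·(≡9), b=29^3·(≡12) mod 29; (9|29)=+1, (12|29)=-1; (−1)^{2·3·14}·(+1)^3·(-1)^2 = +1.
v=2: v_2(a)=1, v_2(b)=6; units ≡ 1, 3 (mod 8); ε·ε+αω+βω = 0·1+1·1+6·0 ≡ 1  ⇒  (a,b)_2 = -1.
v=41: a=41^1·(≡12), b=41^2·(≡34) mod 41; (12|41)=-1, (34|41)=-1; (−1)^{1·2·20}·(-1)^2·(-1)^1 = -1.
Ram(38786, 1131) = {2, 3, 13, 41}; no ℚ_2-point on the conic.

[2, 3, 13, 41]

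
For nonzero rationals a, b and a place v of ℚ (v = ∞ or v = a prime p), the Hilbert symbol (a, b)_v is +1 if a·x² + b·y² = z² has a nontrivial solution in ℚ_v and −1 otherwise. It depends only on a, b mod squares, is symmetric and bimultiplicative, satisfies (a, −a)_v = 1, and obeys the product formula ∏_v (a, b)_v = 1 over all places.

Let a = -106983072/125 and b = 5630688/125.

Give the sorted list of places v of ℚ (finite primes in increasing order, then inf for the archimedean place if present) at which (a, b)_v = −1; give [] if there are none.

[7, 19]

Mod squares: a ≡ -210, b ≡ 3990. Check v ∈ {∞, 2, 3, 5, 7, 19}.
v=2: v_2(a)=5, v_2(b)=5; units ≡ 7, 3 (mod 8); ε·ε+αω+βω = 1·1+5·1+5·0 ≡ 0  ⇒  (a,b)_2 = +1.
v=19: a=19^2·(≡13), b=19^1·(≡6) mod 19; (13|19)=-1, (6|19)=+1; (−1)^{2·1·9}·(-1)^1·(+1)^2 = -1.
v=5: a=5^-3·(≡3), b=5^-3·(≡3) mod 5; (3|5)=-1, (3|5)=-1; (−1)^{-3·-3·2}·(-1)^-3·(-1)^-3 = +1.
v=∞: -210 < 0 and 3990 > 0  ⇒  (a,b)_∞ = +1.
v=7: a=7^3·(≡5), b=7^3·(≡6) mod 7; (5|7)=-1, (6|7)=-1; (−1)^{3·3·3}·(-1)^3·(-1)^3 = -1.
v=3: a=3^3·(≡2), b=3^3·(≡1) mod 3; (2|3)=-1, (1|3)=+1; (−1)^{3·3·1}·(-1)^3·(+1)^3 = +1.
|Ram(-210, 3990)| = 2, even; anisotropic at {7, 19}.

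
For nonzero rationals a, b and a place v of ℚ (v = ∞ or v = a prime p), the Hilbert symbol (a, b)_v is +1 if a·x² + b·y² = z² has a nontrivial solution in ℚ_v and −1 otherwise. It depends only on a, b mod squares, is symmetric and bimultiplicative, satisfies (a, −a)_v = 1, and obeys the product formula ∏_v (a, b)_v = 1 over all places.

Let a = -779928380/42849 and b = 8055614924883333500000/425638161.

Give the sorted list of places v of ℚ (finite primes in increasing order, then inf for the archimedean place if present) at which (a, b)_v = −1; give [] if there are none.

Mod squares: a ≡ -202895, b ≡ 8246. Check v ∈ {∞, 2, 3, 5, 7, 11, 13, 17, 19, 23, 31}.
v=17: a=17^1·(≡13), b=17^2·(≡1) mod 17; (13|17)=+1, (1|17)=+1; (−1)^{1·2·8}·(+1)^2·(+1)^1 = +1.
v=19: a=19^0·(≡9), b=19^1·(≡9) mod 19; (9|19)=+1, (9|19)=+1; (−1)^{0·1·9}·(+1)^1·(+1)^0 = +1.
v=13: a=13^0·(≡3), b=13^-2·(≡9) mod 13; (3|13)=+1, (9|13)=+1; (−1)^{0·-2·6}·(+1)^-2·(+1)^0 = +1.
v=31: a=31^3·(≡11), b=31^5·(≡16) mod 31; (11|31)=-1, (16|31)=+1; (−1)^{3·5·15}·(-1)^5·(+1)^3 = +1.
v=7: a=7^1·(≡1), b=7^1·(≡4) mod 7; (1|7)=+1, (4|7)=+1; (−1)^{1·1·3}·(+1)^1·(+1)^1 = -1.
v=11: a=11^1·(≡8), b=11^4·(≡6) mod 11; (8|11)=-1, (6|11)=-1; (−1)^{1·4·5}·(-1)^4·(-1)^1 = -1.
v=3: a=3^-4·(≡1), b=3^-2·(≡2) mod 3; (1|3)=+1, (2|3)=-1; (−1)^{-4·-2·1}·(+1)^-2·(-1)^-4 = +1.
v=5: a=5^1·(≡1), b=5^6·(≡4) mod 5; (1|5)=+1, (4|5)=+1; (−1)^{1·6·2}·(+1)^6·(+1)^1 = +1.
v=23: a=23^-2·(≡20), b=23^-4·(≡4) mod 23; (20|23)=-1, (4|23)=+1; (−1)^{-2·-4·11}·(-1)^-4·(+1)^-2 = +1.
v=2: v_2(a)=2, v_2(b)=5; units ≡ 1, 3 (mod 8); ε·ε+αω+βω = 0·1+2·1+5·0 ≡ 0  ⇒  (a,b)_2 = +1.
v=∞: -202895 < 0 and 8246 > 0  ⇒  (a,b)_∞ = +1.
Ram(-202895, 8246) = {7, 11}; no ℚ_7-point on the conic.

[7, 11]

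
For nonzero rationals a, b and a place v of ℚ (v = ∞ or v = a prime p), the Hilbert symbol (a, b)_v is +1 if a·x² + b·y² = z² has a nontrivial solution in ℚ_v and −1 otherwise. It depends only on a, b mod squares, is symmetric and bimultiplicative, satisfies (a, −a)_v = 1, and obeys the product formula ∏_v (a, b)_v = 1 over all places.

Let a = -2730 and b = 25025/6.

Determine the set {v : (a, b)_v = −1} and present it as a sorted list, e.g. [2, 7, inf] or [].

(a, b) ≡ (-2730, 6006) mod (ℚ^×)²; places V = {2, 3, 5, 7, 11, 13, ∞}.
(a,b)_∞: sgn(-2730)=−, sgn(6006)=+, so +1.
(a,b)_5: α=1, u≡4; β=2, v≡1 (mod 5); (4|5)=+1, (1|5)=+1; sign (−1)^0·+1^2·+1^1 = +1.
(a,b)_2: α=1, β=-1; u≡3, v≡3 (mod 8); ε(u)ε(v)=1·1, αω(v)=1·1, βω(u)=-1·1; sum ≡ 1  ⇒  -1.
(a,b)_11: α=0, u≡9; β=1, v≡7 (mod 11); (9|11)=+1, (7|11)=-1; sign (−1)^0·+1^1·-1^0 = +1.
(a,b)_13: α=1, u≡11; β=1, v≡11 (mod 13); (11|13)=-1, (11|13)=-1; sign (−1)^0·-1^1·-1^1 = +1.
(a,b)_3: α=1, u≡2; β=-1, v≡1 (mod 3); (2|3)=-1, (1|3)=+1; sign (−1)^1·-1^-1·+1^1 = +1.
(a,b)_7: α=1, u≡2; β=1, v≡2 (mod 7); (2|7)=+1, (2|7)=+1; sign (−1)^1·+1^1·+1^1 = -1.
(-2730, 6006 / ℚ) ramifies at {2, 7}: a division algebra.

[2, 7]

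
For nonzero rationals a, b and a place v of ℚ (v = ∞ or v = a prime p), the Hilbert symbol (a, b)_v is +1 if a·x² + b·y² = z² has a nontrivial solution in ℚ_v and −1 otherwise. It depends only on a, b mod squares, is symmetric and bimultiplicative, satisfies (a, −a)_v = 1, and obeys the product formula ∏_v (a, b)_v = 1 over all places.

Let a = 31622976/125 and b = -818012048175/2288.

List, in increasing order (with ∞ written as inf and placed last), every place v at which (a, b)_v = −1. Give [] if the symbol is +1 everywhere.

(a, b) ≡ (274505, -12133121) mod (ℚ^×)²; places V = {2, 3, 5, 7, 11, 13, 17, 23, 31, ∞}.
(a,b)_3: α=2, u≡2; β=6, v≡1 (mod 3); (2|3)=-1, (1|3)=+1; sign (−1)^0·-1^6·+1^2 = +1.
(a,b)_∞: sgn(274505)=+, sgn(-12133121)=−, so +1.
(a,b)_31: α=1, u≡10; β=1, v≡22 (mod 31); (10|31)=+1, (22|31)=-1; sign (−1)^1·+1^1·-1^1 = +1.
(a,b)_17: α=0, u≡3; β=1, v≡15 (mod 17); (3|17)=-1, (15|17)=+1; sign (−1)^0·-1^1·+1^0 = -1.
(a,b)_13: α=0, u≡1; β=-1, v≡6 (mod 13); (1|13)=+1, (6|13)=-1; sign (−1)^0·+1^-1·-1^0 = +1.
(a,b)_23: α=1, u≡11; β=3, v≡1 (mod 23); (11|23)=-1, (1|23)=+1; sign (−1)^1·-1^3·+1^1 = +1.
(a,b)_11: α=1, u≡8; β=-1, v≡3 (mod 11); (8|11)=-1, (3|11)=+1; sign (−1)^1·-1^-1·+1^1 = +1.
(a,b)_5: α=-3, u≡1; β=2, v≡1 (mod 5); (1|5)=+1, (1|5)=+1; sign (−1)^0·+1^2·+1^-3 = +1.
(a,b)_2: α=6, β=-4; u≡1, v≡7 (mod 8); ε(u)ε(v)=0·1, αω(v)=6·0, βω(u)=-4·0; sum ≡ 0  ⇒  +1.
(a,b)_7: α=1, u≡1; β=1, v≡1 (mod 7); (1|7)=+1, (1|7)=+1; sign (−1)^1·+1^1·+1^1 = -1.
Ram(274505, -12133121) = {7, 17}; no ℚ_7-point on the conic.

[7, 17]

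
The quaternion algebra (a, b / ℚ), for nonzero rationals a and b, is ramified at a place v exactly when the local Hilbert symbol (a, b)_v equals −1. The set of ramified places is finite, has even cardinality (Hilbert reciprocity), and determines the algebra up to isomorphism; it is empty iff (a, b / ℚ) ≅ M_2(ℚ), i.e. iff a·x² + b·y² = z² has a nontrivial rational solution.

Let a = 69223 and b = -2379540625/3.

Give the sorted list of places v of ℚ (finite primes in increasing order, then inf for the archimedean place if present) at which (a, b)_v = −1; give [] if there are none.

[5, 11]

Mod squares: a ≡ 69223, b ≡ -94395. Check v ∈ {∞, 2, 3, 5, 7, 11, 29, 31}.
v=3: a=3^0·(≡1), b=3^-1·(≡2) mod 3; (1|3)=+1, (2|3)=-1; (−1)^{0·-1·1}·(+1)^-1·(-1)^0 = +1.
v=11: a=11^1·(≡1), b=11^2·(≡7) mod 11; (1|11)=+1, (7|11)=-1; (−1)^{1·2·5}·(+1)^2·(-1)^1 = -1.
v=29: a=29^1·(≡9), b=29^1·(≡28) mod 29; (9|29)=+1, (28|29)=+1; (−1)^{1·1·14}·(+1)^1·(+1)^1 = +1.
v=5: a=5^0·(≡3), b=5^5·(≡4) mod 5; (3|5)=-1, (4|5)=+1; (−1)^{0·5·2}·(-1)^5·(+1)^0 = -1.
v=2: v_2(a)=0, v_2(b)=0; units ≡ 7, 5 (mod 8); ε·ε+αω+βω = 1·0+0·1+0·0 ≡ 0  ⇒  (a,b)_2 = +1.
v=∞: 69223 > 0 and -94395 < 0  ⇒  (a,b)_∞ = +1.
v=7: a=7^1·(≡5), b=7^1·(≡1) mod 7; (5|7)=-1, (1|7)=+1; (−1)^{1·1·3}·(-1)^1·(+1)^1 = +1.
v=31: a=31^1·(≡1), b=31^1·(≡22) mod 31; (1|31)=+1, (22|31)=-1; (−1)^{1·1·15}·(+1)^1·(-1)^1 = +1.
|Ram(69223, -94395)| = 2, even; anisotropic at {5, 11}.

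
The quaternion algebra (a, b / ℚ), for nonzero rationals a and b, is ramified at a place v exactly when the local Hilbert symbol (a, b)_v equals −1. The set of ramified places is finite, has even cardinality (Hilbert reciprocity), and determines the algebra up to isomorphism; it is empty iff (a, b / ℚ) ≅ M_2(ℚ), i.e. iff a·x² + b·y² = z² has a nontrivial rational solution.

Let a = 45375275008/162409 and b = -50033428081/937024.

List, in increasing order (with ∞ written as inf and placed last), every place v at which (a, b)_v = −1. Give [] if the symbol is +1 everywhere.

[2, 13]

Mod squares: a ≡ 7, b ≡ -481. Check v ∈ {∞, 2, 7, 11, 13, 17, 31, 37, 47}.
v=2: v_2(a)=14, v_2(b)=-6; units ≡ 7, 7 (mod 8); ε·ε+αω+βω = 1·1+14·0+-6·0 ≡ 1  ⇒  (a,b)_2 = -1.
v=31: a=31^-2·(≡28), b=31^2·(≡27) mod 31; (28|31)=+1, (27|31)=-1; (−1)^{-2·2·15}·(+1)^2·(-1)^-2 = +1.
v=37: a=37^2·(≡33), b=37^1·(≡14) mod 37; (33|37)=+1, (14|37)=-1; (−1)^{2·1·18}·(+1)^1·(-1)^2 = +1.
v=47: a=47^0·(≡14), b=47^2·(≡12) mod 47; (14|47)=+1, (12|47)=+1; (−1)^{0·2·23}·(+1)^2·(+1)^0 = +1.
v=17: a=17^2·(≡11), b=17^0·(≡12) mod 17; (11|17)=-1, (12|17)=-1; (−1)^{2·0·8}·(-1)^0·(-1)^2 = +1.
v=11: a=11^0·(≡6), b=11^-4·(≡5) mod 11; (6|11)=-1, (5|11)=+1; (−1)^{0·-4·5}·(-1)^-4·(+1)^0 = +1.
v=∞: 7 > 0 and -481 < 0  ⇒  (a,b)_∞ = +1.
v=7: a=7^1·(≡2), b=7^2·(≡4) mod 7; (2|7)=+1, (4|7)=+1; (−1)^{1·2·3}·(+1)^2·(+1)^1 = +1.
v=13: a=13^-2·(≡2), b=13^1·(≡2) mod 13; (2|13)=-1, (2|13)=-1; (−1)^{-2·1·6}·(-1)^1·(-1)^-2 = -1.
|Ram(7, -481)| = 2, even; anisotropic at {2, 13}.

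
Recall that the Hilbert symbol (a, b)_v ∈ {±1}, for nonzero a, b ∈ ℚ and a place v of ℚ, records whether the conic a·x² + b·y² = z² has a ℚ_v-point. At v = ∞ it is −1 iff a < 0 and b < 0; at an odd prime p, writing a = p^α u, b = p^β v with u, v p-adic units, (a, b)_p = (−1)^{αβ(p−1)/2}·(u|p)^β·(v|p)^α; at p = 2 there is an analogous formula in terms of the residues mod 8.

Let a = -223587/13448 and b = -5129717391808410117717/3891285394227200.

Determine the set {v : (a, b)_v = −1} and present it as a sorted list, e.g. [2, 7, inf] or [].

(a, b) ≡ (-6, -14586) mod (ℚ^×)²; places V = {2, 3, 5, 7, 11, 13, 17, 31, 41, ∞}.
(a,b)_31: α=0, u≡18; β=2, v≡17 (mod 31); (18|31)=+1, (17|31)=-1; sign (−1)^0·+1^2·-1^0 = +1.
(a,b)_2: α=-3, β=-15; u≡5, v≡3 (mod 8); ε(u)ε(v)=0·1, αω(v)=-3·1, βω(u)=-15·1; sum ≡ 0  ⇒  +1.
(a,b)_3: α=3, u≡1; β=7, v≡1 (mod 3); (1|3)=+1, (1|3)=+1; sign (−1)^1·+1^7·+1^3 = -1.
(a,b)_41: α=-2, u≡29; β=-6, v≡2 (mod 41); (29|41)=-1, (2|41)=+1; sign (−1)^0·-1^-6·+1^-2 = +1.
(a,b)_13: α=2, u≡7; β=5, v≡10 (mod 13); (7|13)=-1, (10|13)=+1; sign (−1)^0·-1^5·+1^2 = -1.
(a,b)_5: α=0, u≡1; β=-2, v≡1 (mod 5); (1|5)=+1, (1|5)=+1; sign (−1)^0·+1^-2·+1^0 = +1.
(a,b)_17: α=0, u≡14; β=1, v≡15 (mod 17); (14|17)=-1, (15|17)=+1; sign (−1)^0·-1^1·+1^0 = -1.
(a,b)_7: α=2, u≡1; β=4, v≡2 (mod 7); (1|7)=+1, (2|7)=+1; sign (−1)^0·+1^4·+1^2 = +1.
(a,b)_∞: sgn(-6)=−, sgn(-14586)=−, so -1.
(a,b)_11: α=0, u≡9; β=5, v≡5 (mod 11); (9|11)=+1, (5|11)=+1; sign (−1)^0·+1^5·+1^0 = +1.
|Ram(-6, -14586)| = 4, even; anisotropic at {3, 13, 17, ∞}.

[3, 13, 17, inf]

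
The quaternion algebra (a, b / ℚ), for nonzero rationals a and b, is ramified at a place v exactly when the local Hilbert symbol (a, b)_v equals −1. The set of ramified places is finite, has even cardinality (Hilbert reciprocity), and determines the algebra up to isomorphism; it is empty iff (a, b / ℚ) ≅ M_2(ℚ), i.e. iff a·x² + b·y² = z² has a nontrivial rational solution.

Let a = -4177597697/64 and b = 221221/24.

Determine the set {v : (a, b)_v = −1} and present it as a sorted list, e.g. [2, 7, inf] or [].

(a, b) ≡ (-29393, 7854) mod (ℚ^×)²; places V = {2, 3, 7, 11, 13, 17, 19, 29, ∞}.
(a,b)_7: α=1, u≡1; β=1, v≡4 (mod 7); (1|7)=+1, (4|7)=+1; sign (−1)^1·+1^1·+1^1 = -1.
(a,b)_11: α=0, u≡10; β=1, v≡7 (mod 11); (10|11)=-1, (7|11)=-1; sign (−1)^0·-1^1·-1^0 = -1.
(a,b)_29: α=2, u≡23; β=0, v≡4 (mod 29); (23|29)=+1, (4|29)=+1; sign (−1)^0·+1^0·+1^2 = +1.
(a,b)_3: α=0, u≡1; β=-1, v≡2 (mod 3); (1|3)=+1, (2|3)=-1; sign (−1)^0·+1^-1·-1^0 = +1.
(a,b)_∞: sgn(-29393)=−, sgn(7854)=+, so +1.
(a,b)_2: α=-6, β=-3; u≡7, v≡7 (mod 8); ε(u)ε(v)=1·1, αω(v)=-6·0, βω(u)=-3·0; sum ≡ 1  ⇒  -1.
(a,b)_19: α=1, u≡6; β=0, v≡16 (mod 19); (6|19)=+1, (16|19)=+1; sign (−1)^0·+1^0·+1^1 = +1.
(a,b)_17: α=1, u≡10; β=1, v≡6 (mod 17); (10|17)=-1, (6|17)=-1; sign (−1)^0·-1^1·-1^1 = +1.
(a,b)_13: α=3, u≡4; β=2, v≡2 (mod 13); (4|13)=+1, (2|13)=-1; sign (−1)^0·+1^2·-1^3 = -1.
Ram(-29393, 7854) = {2, 7, 11, 13}; no ℚ_2-point on the conic.

[2, 7, 11, 13]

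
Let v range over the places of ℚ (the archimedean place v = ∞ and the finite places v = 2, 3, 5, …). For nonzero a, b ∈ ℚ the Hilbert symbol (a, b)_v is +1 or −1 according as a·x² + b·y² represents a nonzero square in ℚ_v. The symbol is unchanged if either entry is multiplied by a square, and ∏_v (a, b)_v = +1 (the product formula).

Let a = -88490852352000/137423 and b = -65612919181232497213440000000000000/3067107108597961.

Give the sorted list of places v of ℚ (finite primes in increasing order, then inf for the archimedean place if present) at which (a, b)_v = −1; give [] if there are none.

[7, 11, 13, inf]

Mod squares: a ≡ -510510, b ≡ -15. Check v ∈ {∞, 2, 3, 5, 7, 11, 13, 17, 31, 41}.
v=3: a=3^3·(≡2), b=3^5·(≡1) mod 3; (2|3)=-1, (1|3)=+1; (−1)^{3·5·1}·(-1)^5·(+1)^3 = +1.
v=31: a=31^-2·(≡26), b=31^-6·(≡19) mod 31; (26|31)=-1, (19|31)=+1; (−1)^{-2·-6·15}·(-1)^-6·(+1)^-2 = +1.
v=2: v_2(a)=17, v_2(b)=26; units ≡ 1, 1 (mod 8); ε·ε+αω+βω = 0·0+17·0+26·0 ≡ 0  ⇒  (a,b)_2 = +1.
v=7: a=7^1·(≡5), b=7^4·(≡5) mod 7; (5|7)=-1, (5|7)=-1; (−1)^{1·4·3}·(-1)^4·(-1)^1 = -1.
v=13: a=13^-1·(≡3), b=13^-4·(≡7) mod 13; (3|13)=+1, (7|13)=-1; (−1)^{-1·-4·6}·(+1)^-4·(-1)^-1 = -1.
v=5: a=5^3·(≡3), b=5^13·(≡2) mod 5; (3|5)=-1, (2|5)=-1; (−1)^{3·13·2}·(-1)^13·(-1)^3 = +1.
v=17: a=17^1·(≡4), b=17^2·(≡13) mod 17; (4|17)=+1, (13|17)=+1; (−1)^{1·2·8}·(+1)^2·(+1)^1 = +1.
v=11: a=11^-1·(≡7), b=11^-2·(≡7) mod 11; (7|11)=-1, (7|11)=-1; (−1)^{-1·-2·5}·(-1)^-2·(-1)^-1 = -1.
v=∞: -510510 < 0 and -15 < 0  ⇒  (a,b)_∞ = -1.
v=41: a=41^2·(≡38), b=41^6·(≡35) mod 41; (38|41)=-1, (35|41)=-1; (−1)^{2·6·20}·(-1)^6·(-1)^2 = +1.
|Ram(-510510, -15)| = 4, even; anisotropic at {7, 11, 13, ∞}.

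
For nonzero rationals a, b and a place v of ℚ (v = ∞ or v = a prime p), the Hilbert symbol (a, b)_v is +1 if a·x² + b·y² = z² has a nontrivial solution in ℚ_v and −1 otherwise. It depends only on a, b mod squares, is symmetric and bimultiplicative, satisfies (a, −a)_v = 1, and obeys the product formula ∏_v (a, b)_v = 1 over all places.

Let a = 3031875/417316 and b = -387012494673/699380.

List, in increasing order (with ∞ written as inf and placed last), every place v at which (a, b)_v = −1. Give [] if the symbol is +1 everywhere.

(a, b) ≡ (11, -19285) mod (ℚ^×)²; places V = {2, 3, 5, 7, 11, 17, 19, 29, 53, ∞}.
(a,b)_11: α=1, u≡1; β=-2, v≡4 (mod 11); (1|11)=+1, (4|11)=+1; sign (−1)^0·+1^-2·+1^1 = +1.
(a,b)_17: α=-2, u≡7; β=-2, v≡11 (mod 17); (7|17)=-1, (11|17)=-1; sign (−1)^0·-1^-2·-1^-2 = +1.
(a,b)_2: α=-2, β=-2; u≡3, v≡3 (mod 8); ε(u)ε(v)=1·1, αω(v)=-2·1, βω(u)=-2·1; sum ≡ 1  ⇒  -1.
(a,b)_19: α=-2, u≡4; β=1, v≡17 (mod 19); (4|19)=+1, (17|19)=+1; sign (−1)^0·+1^1·+1^-2 = +1.
(a,b)_53: α=0, u≡16; β=2, v≡28 (mod 53); (16|53)=+1, (28|53)=+1; sign (−1)^0·+1^2·+1^0 = +1.
(a,b)_5: α=4, u≡1; β=-1, v≡2 (mod 5); (1|5)=+1, (2|5)=-1; sign (−1)^0·+1^-1·-1^4 = +1.
(a,b)_∞: sgn(11)=+, sgn(-19285)=−, so +1.
(a,b)_7: α=2, u≡4; β=3, v≡6 (mod 7); (4|7)=+1, (6|7)=-1; sign (−1)^0·+1^3·-1^2 = +1.
(a,b)_3: α=2, u≡2; β=6, v≡2 (mod 3); (2|3)=-1, (2|3)=-1; sign (−1)^0·-1^6·-1^2 = +1.
(a,b)_29: α=0, u≡2; β=1, v≡21 (mod 29); (2|29)=-1, (21|29)=-1; sign (−1)^0·-1^1·-1^0 = -1.
Ram(11, -19285) = {2, 29}; no ℚ_2-point on the conic.

[2, 29]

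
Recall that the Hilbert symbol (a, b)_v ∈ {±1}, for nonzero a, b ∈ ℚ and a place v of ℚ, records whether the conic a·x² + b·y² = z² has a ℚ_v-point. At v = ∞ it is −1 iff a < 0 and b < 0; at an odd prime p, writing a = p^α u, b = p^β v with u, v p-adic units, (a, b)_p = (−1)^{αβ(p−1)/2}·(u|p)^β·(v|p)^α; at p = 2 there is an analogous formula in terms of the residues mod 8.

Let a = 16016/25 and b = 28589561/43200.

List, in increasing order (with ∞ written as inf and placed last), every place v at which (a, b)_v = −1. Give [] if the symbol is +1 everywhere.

(a, b) ≡ (1001, 3003) mod (ℚ^×)²; places V = {2, 3, 5, 7, 11, 13, ∞}.
(a,b)_13: α=1, u≡3; β=5, v≡12 (mod 13); (3|13)=+1, (12|13)=+1; sign (−1)^0·+1^5·+1^1 = +1.
(a,b)_2: α=4, β=-6; u≡1, v≡3 (mod 8); ε(u)ε(v)=0·1, αω(v)=4·1, βω(u)=-6·0; sum ≡ 0  ⇒  +1.
(a,b)_3: α=0, u≡2; β=-3, v≡2 (mod 3); (2|3)=-1, (2|3)=-1; sign (−1)^0·-1^-3·-1^0 = -1.
(a,b)_11: α=1, u≡5; β=1, v≡5 (mod 11); (5|11)=+1, (5|11)=+1; sign (−1)^1·+1^1·+1^1 = -1.
(a,b)_7: α=1, u≡5; β=1, v≡1 (mod 7); (5|7)=-1, (1|7)=+1; sign (−1)^1·-1^1·+1^1 = +1.
(a,b)_5: α=-2, u≡1; β=-2, v≡2 (mod 5); (1|5)=+1, (2|5)=-1; sign (−1)^0·+1^-2·-1^-2 = +1.
(a,b)_∞: sgn(1001)=+, sgn(3003)=+, so +1.
|Ram(1001, 3003)| = 2, even; anisotropic at {3, 11}.

[3, 11]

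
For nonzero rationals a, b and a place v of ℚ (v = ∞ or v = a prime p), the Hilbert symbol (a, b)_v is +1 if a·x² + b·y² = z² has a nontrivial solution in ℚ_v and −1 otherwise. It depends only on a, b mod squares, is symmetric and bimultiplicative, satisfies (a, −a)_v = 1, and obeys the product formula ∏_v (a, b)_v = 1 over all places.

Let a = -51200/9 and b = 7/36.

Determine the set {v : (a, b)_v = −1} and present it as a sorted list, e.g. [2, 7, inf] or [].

[2, 7]

Mod squares: a ≡ -2, b ≡ 7. Check v ∈ {∞, 2, 3, 5, 7}.
v=2: v_2(a)=11, v_2(b)=-2; units ≡ 7, 7 (mod 8); ε·ε+αω+βω = 1·1+11·0+-2·0 ≡ 1  ⇒  (a,b)_2 = -1.
v=3: a=3^-2·(≡1), b=3^-2·(≡1) mod 3; (1|3)=+1, (1|3)=+1; (−1)^{-2·-2·1}·(+1)^-2·(+1)^-2 = +1.
v=∞: -2 < 0 and 7 > 0  ⇒  (a,b)_∞ = +1.
v=5: a=5^2·(≡3), b=5^0·(≡2) mod 5; (3|5)=-1, (2|5)=-1; (−1)^{2·0·2}·(-1)^0·(-1)^2 = +1.
v=7: a=7^0·(≡6), b=7^1·(≡1) mod 7; (6|7)=-1, (1|7)=+1; (−1)^{0·1·3}·(-1)^1·(+1)^0 = -1.
(-2, 7 / ℚ) ramifies at {2, 7}: a division algebra.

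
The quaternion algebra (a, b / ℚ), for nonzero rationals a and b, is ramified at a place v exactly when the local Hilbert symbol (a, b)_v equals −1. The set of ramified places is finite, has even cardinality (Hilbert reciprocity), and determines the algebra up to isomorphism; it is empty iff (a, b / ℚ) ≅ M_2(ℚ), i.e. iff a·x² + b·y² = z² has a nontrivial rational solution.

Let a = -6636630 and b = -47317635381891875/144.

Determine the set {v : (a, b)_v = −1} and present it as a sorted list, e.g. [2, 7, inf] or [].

[2, 5, 17, inf]

(a, b) ≡ (-39270, -1547) mod (ℚ^×)²; places V = {2, 3, 5, 7, 11, 13, 17, ∞}.
(a,b)_2: α=1, β=-4; u≡5, v≡5 (mod 8); ε(u)ε(v)=0·0, αω(v)=1·1, βω(u)=-4·1; sum ≡ 1  ⇒  -1.
(a,b)_17: α=1, u≡15; β=3, v≡5 (mod 17); (15|17)=+1, (5|17)=-1; sign (−1)^0·+1^3·-1^1 = -1.
(a,b)_3: α=1, u≡2; β=-2, v≡1 (mod 3); (2|3)=-1, (1|3)=+1; sign (−1)^0·-1^-2·+1^1 = +1.
(a,b)_13: α=2, u≡3; β=5, v≡7 (mod 13); (3|13)=+1, (7|13)=-1; sign (−1)^0·+1^5·-1^2 = +1.
(a,b)_∞: sgn(-39270)=−, sgn(-1547)=−, so -1.
(a,b)_5: α=1, u≡4; β=4, v≡2 (mod 5); (4|5)=+1, (2|5)=-1; sign (−1)^0·+1^4·-1^1 = -1.
(a,b)_7: α=1, u≡4; β=3, v≡6 (mod 7); (4|7)=+1, (6|7)=-1; sign (−1)^1·+1^3·-1^1 = +1.
(a,b)_11: α=1, u≡9; β=2, v≡5 (mod 11); (9|11)=+1, (5|11)=+1; sign (−1)^0·+1^2·+1^1 = +1.
|Ram(-39270, -1547)| = 4, even; anisotropic at {2, 5, 17, ∞}.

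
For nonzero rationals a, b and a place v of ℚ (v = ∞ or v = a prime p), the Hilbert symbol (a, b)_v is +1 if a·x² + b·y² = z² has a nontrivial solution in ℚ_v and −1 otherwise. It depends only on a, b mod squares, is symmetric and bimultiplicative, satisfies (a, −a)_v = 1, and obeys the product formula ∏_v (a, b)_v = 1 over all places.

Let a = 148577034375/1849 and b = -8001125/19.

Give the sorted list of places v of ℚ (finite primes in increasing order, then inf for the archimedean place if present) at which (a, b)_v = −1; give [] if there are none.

Mod squares: a ≡ 55, b ≡ -95. Check v ∈ {∞, 2, 3, 5, 7, 11, 19, 23, 43}.
v=11: a=11^3·(≡4), b=11^2·(≡5) mod 11; (4|11)=+1, (5|11)=+1; (−1)^{3·2·5}·(+1)^2·(+1)^3 = +1.
v=5: a=5^5·(≡4), b=5^3·(≡4) mod 5; (4|5)=+1, (4|5)=+1; (−1)^{5·3·2}·(+1)^3·(+1)^5 = +1.
v=7: a=7^2·(≡3), b=7^0·(≡3) mod 7; (3|7)=-1, (3|7)=-1; (−1)^{2·0·3}·(-1)^0·(-1)^2 = +1.
v=23: a=23^0·(≡2), b=23^2·(≡15) mod 23; (2|23)=+1, (15|23)=-1; (−1)^{0·2·11}·(+1)^2·(-1)^0 = +1.
v=∞: 55 > 0 and -95 < 0  ⇒  (a,b)_∞ = +1.
v=19: a=19^0·(≡11), b=19^-1·(≡3) mod 19; (11|19)=+1, (3|19)=-1; (−1)^{0·-1·9}·(+1)^-1·(-1)^0 = +1.
v=43: a=43^-2·(≡8), b=43^0·(≡3) mod 43; (8|43)=-1, (3|43)=-1; (−1)^{-2·0·21}·(-1)^0·(-1)^-2 = +1.
v=3: a=3^6·(≡1), b=3^0·(≡1) mod 3; (1|3)=+1, (1|3)=+1; (−1)^{6·0·1}·(+1)^0·(+1)^6 = +1.
v=2: v_2(a)=0, v_2(b)=0; units ≡ 7, 1 (mod 8); ε·ε+αω+βω = 1·0+0·0+0·0 ≡ 0  ⇒  (a,b)_2 = +1.
Every local symbol is +1, so the conic 55·x² + -95·y² = z² has ℚ_v-points for all v and hence a ℚ-point; (a, b / ℚ) ≅ M_2(ℚ).

[]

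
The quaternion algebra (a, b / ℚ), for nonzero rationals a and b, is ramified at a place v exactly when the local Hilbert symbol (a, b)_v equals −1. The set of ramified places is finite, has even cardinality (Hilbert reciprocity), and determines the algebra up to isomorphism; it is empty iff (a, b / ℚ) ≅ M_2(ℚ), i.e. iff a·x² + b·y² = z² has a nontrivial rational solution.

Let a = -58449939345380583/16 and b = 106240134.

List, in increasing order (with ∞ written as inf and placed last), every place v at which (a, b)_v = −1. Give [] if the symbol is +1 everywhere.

(a, b) ≡ (-7, 6006) mod (ℚ^×)²; places V = {2, 3, 7, 11, 13, 19, 23, ∞}.
(a,b)_3: α=8, u≡2; β=1, v≡1 (mod 3); (2|3)=-1, (1|3)=+1; sign (−1)^0·-1^1·+1^8 = -1.
(a,b)_19: α=0, u≡18; β=2, v≡3 (mod 19); (18|19)=-1, (3|19)=-1; sign (−1)^0·-1^2·-1^0 = +1.
(a,b)_11: α=2, u≡9; β=1, v≡7 (mod 11); (9|11)=+1, (7|11)=-1; sign (−1)^0·+1^1·-1^2 = +1.
(a,b)_2: α=-4, β=1; u≡1, v≡3 (mod 8); ε(u)ε(v)=0·1, αω(v)=-4·1, βω(u)=1·0; sum ≡ 0  ⇒  +1.
(a,b)_13: α=2, u≡2; β=1, v≡11 (mod 13); (2|13)=-1, (11|13)=-1; sign (−1)^0·-1^1·-1^2 = -1.
(a,b)_23: α=2, u≡2; β=0, v≡6 (mod 23); (2|23)=+1, (6|23)=+1; sign (−1)^0·+1^0·+1^2 = +1.
(a,b)_∞: sgn(-7)=−, sgn(6006)=+, so +1.
(a,b)_7: α=7, u≡6; β=3, v≡2 (mod 7); (6|7)=-1, (2|7)=+1; sign (−1)^1·-1^3·+1^7 = +1.
|Ram(-7, 6006)| = 2, even; anisotropic at {3, 13}.

[3, 13]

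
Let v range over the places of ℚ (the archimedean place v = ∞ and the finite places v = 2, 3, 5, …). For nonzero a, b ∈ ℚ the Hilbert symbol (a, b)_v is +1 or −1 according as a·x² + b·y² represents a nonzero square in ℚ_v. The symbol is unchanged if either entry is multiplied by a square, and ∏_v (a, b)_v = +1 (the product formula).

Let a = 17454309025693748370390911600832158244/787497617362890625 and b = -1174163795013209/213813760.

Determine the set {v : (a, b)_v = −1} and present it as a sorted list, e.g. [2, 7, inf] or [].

(a, b) ≡ (1, -10010) mod (ℚ^×)²; places V = {2, 3, 5, 7, 11, 13, 17, 23, 29, 31, ∞}.
(a,b)_2: α=2, β=-9; u≡1, v≡3 (mod 8); ε(u)ε(v)=0·1, αω(v)=2·1, βω(u)=-9·0; sum ≡ 0  ⇒  +1.
(a,b)_31: α=12, u≡9; β=4, v≡29 (mod 31); (9|31)=+1, (29|31)=-1; sign (−1)^0·+1^4·-1^12 = +1.
(a,b)_23: α=0, u≡1; β=2, v≡6 (mod 23); (1|23)=+1, (6|23)=+1; sign (−1)^0·+1^2·+1^0 = +1.
(a,b)_11: α=4, u≡4; β=1, v≡9 (mod 11); (4|11)=+1, (9|11)=+1; sign (−1)^0·+1^1·+1^4 = +1.
(a,b)_5: α=-8, u≡1; β=-1, v≡3 (mod 5); (1|5)=+1, (3|5)=-1; sign (−1)^0·+1^-1·-1^-8 = +1.
(a,b)_17: α=-10, u≡8; β=-4, v≡14 (mod 17); (8|17)=+1, (14|17)=-1; sign (−1)^0·+1^-4·-1^-10 = +1.
(a,b)_13: α=4, u≡10; β=1, v≡4 (mod 13); (10|13)=+1, (4|13)=+1; sign (−1)^0·+1^1·+1^4 = +1.
(a,b)_29: α=2, u≡1; β=0, v≡13 (mod 29); (1|29)=+1, (13|29)=+1; sign (−1)^0·+1^0·+1^2 = +1.
(a,b)_7: α=4, u≡2; β=5, v≡6 (mod 7); (2|7)=+1, (6|7)=-1; sign (−1)^0·+1^5·-1^4 = +1.
(a,b)_3: α=8, u≡1; β=0, v≡1 (mod 3); (1|3)=+1, (1|3)=+1; sign (−1)^0·+1^0·+1^8 = +1.
(a,b)_∞: sgn(1)=+, sgn(-10010)=−, so +1.
Ram(a, b) = ∅: the form 1·x² + -10010·y² − z² is isotropic over every ℚ_v, so by Hasse–Minkowski it is isotropic over ℚ.

[]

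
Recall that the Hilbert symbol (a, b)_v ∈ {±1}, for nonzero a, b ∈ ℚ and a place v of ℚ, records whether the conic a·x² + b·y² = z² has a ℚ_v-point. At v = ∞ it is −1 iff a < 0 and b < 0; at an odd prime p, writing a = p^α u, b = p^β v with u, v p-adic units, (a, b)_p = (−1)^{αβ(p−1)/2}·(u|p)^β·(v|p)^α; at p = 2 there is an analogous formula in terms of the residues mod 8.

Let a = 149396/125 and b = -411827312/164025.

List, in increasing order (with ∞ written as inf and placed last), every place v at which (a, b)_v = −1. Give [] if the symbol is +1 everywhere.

[5, 13]

(a, b) ≡ (1105, -527) mod (ℚ^×)²; places V = {2, 3, 5, 13, 17, 31, ∞}.
(a,b)_2: α=2, β=4; u≡1, v≡1 (mod 8); ε(u)ε(v)=0·0, αω(v)=2·0, βω(u)=4·0; sum ≡ 0  ⇒  +1.
(a,b)_3: α=0, u≡1; β=-8, v≡1 (mod 3); (1|3)=+1, (1|3)=+1; sign (−1)^0·+1^-8·+1^0 = +1.
(a,b)_∞: sgn(1105)=+, sgn(-527)=−, so +1.
(a,b)_5: α=-3, u≡1; β=-2, v≡3 (mod 5); (1|5)=+1, (3|5)=-1; sign (−1)^0·+1^-2·-1^-3 = -1.
(a,b)_17: α=1, u≡14; β=3, v≡6 (mod 17); (14|17)=-1, (6|17)=-1; sign (−1)^0·-1^3·-1^1 = +1.
(a,b)_31: α=0, u≡7; β=1, v≡28 (mod 31); (7|31)=+1, (28|31)=+1; sign (−1)^0·+1^1·+1^0 = +1.
(a,b)_13: α=3, u≡2; β=2, v≡7 (mod 13); (2|13)=-1, (7|13)=-1; sign (−1)^0·-1^2·-1^3 = -1.
Ram(1105, -527) = {5, 13}; no ℚ_5-point on the conic.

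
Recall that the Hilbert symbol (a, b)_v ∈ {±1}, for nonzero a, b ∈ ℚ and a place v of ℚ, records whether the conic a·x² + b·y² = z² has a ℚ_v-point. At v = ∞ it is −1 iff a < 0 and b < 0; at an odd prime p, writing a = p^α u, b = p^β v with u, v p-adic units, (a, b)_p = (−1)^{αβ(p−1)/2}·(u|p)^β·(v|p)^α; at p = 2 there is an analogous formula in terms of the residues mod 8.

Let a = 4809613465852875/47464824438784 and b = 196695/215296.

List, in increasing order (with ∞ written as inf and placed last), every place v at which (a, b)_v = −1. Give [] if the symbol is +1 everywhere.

[2, 5]

(a, b) ≡ (235, 21855) mod (ℚ^×)²; places V = {2, 3, 5, 23, 29, 31, 47, ∞}.
(a,b)_5: α=3, u≡2; β=1, v≡4 (mod 5); (2|5)=-1, (4|5)=+1; sign (−1)^0·-1^1·+1^3 = -1.
(a,b)_47: α=3, u≡20; β=1, v≡34 (mod 47); (20|47)=-1, (34|47)=+1; sign (−1)^1·-1^1·+1^3 = +1.
(a,b)_∞: sgn(235)=+, sgn(21855)=+, so +1.
(a,b)_31: α=2, u≡4; β=1, v≡21 (mod 31); (4|31)=+1, (21|31)=-1; sign (−1)^0·+1^1·-1^2 = +1.
(a,b)_2: α=-26, β=-8; u≡3, v≡7 (mod 8); ε(u)ε(v)=1·1, αω(v)=-26·0, βω(u)=-8·1; sum ≡ 1  ⇒  -1.
(a,b)_23: α=2, u≡11; β=0, v≡10 (mod 23); (11|23)=-1, (10|23)=-1; sign (−1)^0·-1^0·-1^2 = +1.
(a,b)_29: α=-4, u≡3; β=-2, v≡14 (mod 29); (3|29)=-1, (14|29)=-1; sign (−1)^0·-1^-2·-1^-4 = +1.
(a,b)_3: α=6, u≡1; β=3, v≡1 (mod 3); (1|3)=+1, (1|3)=+1; sign (−1)^0·+1^3·+1^6 = +1.
(235, 21855 / ℚ) ramifies at {2, 5}: a division algebra.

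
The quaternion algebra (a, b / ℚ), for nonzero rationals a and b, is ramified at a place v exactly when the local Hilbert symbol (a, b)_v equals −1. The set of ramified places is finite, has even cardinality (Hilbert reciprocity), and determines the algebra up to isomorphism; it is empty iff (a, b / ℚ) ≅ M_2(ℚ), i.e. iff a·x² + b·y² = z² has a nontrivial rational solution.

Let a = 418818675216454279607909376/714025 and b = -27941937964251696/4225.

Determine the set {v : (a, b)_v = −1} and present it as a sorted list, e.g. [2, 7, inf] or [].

[3, 19]

(a, b) ≡ (231, -19) mod (ℚ^×)²; places V = {2, 3, 5, 7, 11, 13, 19, ∞}.
(a,b)_5: α=-2, u≡1; β=-2, v≡1 (mod 5); (1|5)=+1, (1|5)=+1; sign (−1)^0·+1^-2·+1^-2 = +1.
(a,b)_3: α=5, u≡2; β=2, v≡2 (mod 3); (2|3)=-1, (2|3)=-1; sign (−1)^0·-1^2·-1^5 = -1.
(a,b)_2: α=10, β=4; u≡7, v≡5 (mod 8); ε(u)ε(v)=1·0, αω(v)=10·1, βω(u)=4·0; sum ≡ 0  ⇒  +1.
(a,b)_∞: sgn(231)=+, sgn(-19)=−, so +1.
(a,b)_19: α=2, u≡10; β=1, v≡18 (mod 19); (10|19)=-1, (18|19)=-1; sign (−1)^0·-1^1·-1^2 = -1.
(a,b)_7: α=11, u≡3; β=8, v≡2 (mod 7); (3|7)=-1, (2|7)=+1; sign (−1)^0·-1^8·+1^11 = +1.
(a,b)_11: α=9, u≡2; β=6, v≡5 (mod 11); (2|11)=-1, (5|11)=+1; sign (−1)^0·-1^6·+1^9 = +1.
(a,b)_13: α=-4, u≡4; β=-2, v≡8 (mod 13); (4|13)=+1, (8|13)=-1; sign (−1)^0·+1^-2·-1^-4 = +1.
|Ram(231, -19)| = 2, even; anisotropic at {3, 19}.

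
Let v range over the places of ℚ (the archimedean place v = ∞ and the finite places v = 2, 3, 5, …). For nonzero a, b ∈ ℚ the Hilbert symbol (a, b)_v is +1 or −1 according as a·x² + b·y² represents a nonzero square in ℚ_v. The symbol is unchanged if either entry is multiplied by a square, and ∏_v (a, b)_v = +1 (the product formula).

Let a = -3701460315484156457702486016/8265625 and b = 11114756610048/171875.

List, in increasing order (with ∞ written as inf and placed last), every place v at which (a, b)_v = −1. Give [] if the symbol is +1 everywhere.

[3, 13]

(a, b) ≡ (-385671, 19778) mod (ℚ^×)²; places V = {2, 3, 5, 7, 11, 13, 23, 29, 31, ∞}.
(a,b)_29: α=3, u≡3; β=1, v≡2 (mod 29); (3|29)=-1, (2|29)=-1; sign (−1)^0·-1^1·-1^3 = +1.
(a,b)_∞: sgn(-385671)=−, sgn(19778)=+, so +1.
(a,b)_2: α=12, β=11; u≡1, v≡1 (mod 8); ε(u)ε(v)=0·0, αω(v)=12·0, βω(u)=11·0; sum ≡ 0  ⇒  +1.
(a,b)_23: α=-2, u≡4; β=0, v≡15 (mod 23); (4|23)=+1, (15|23)=-1; sign (−1)^0·+1^0·-1^-2 = +1.
(a,b)_7: α=4, u≡4; β=2, v≡3 (mod 7); (4|7)=+1, (3|7)=-1; sign (−1)^0·+1^2·-1^4 = +1.
(a,b)_11: α=3, u≡2; β=-1, v≡5 (mod 11); (2|11)=-1, (5|11)=+1; sign (−1)^1·-1^-1·+1^3 = +1.
(a,b)_5: α=-6, u≡1; β=-6, v≡3 (mod 5); (1|5)=+1, (3|5)=-1; sign (−1)^0·+1^-6·-1^-6 = +1.
(a,b)_13: α=3, u≡9; β=2, v≡5 (mod 13); (9|13)=+1, (5|13)=-1; sign (−1)^0·+1^2·-1^3 = -1.
(a,b)_3: α=11, u≡2; β=6, v≡2 (mod 3); (2|3)=-1, (2|3)=-1; sign (−1)^0·-1^6·-1^11 = -1.
(a,b)_31: α=3, u≡15; β=1, v≡19 (mod 31); (15|31)=-1, (19|31)=+1; sign (−1)^1·-1^1·+1^3 = +1.
(-385671, 19778 / ℚ) ramifies at {3, 13}: a division algebra.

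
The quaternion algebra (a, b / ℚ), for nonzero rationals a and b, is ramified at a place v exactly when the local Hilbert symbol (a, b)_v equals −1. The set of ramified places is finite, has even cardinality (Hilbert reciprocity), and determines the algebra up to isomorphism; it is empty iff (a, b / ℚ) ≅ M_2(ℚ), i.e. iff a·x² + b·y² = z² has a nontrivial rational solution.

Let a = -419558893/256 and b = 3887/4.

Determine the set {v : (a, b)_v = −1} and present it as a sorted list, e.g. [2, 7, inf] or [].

Mod squares: a ≡ -13, b ≡ 23. Check v ∈ {∞, 2, 13, 19, 23}.
v=2: v_2(a)=-8, v_2(b)=-2; units ≡ 3, 7 (mod 8); ε·ε+αω+βω = 1·1+-8·0+-2·1 ≡ 1  ⇒  (a,b)_2 = -1.
v=∞: -13 < 0 and 23 > 0  ⇒  (a,b)_∞ = +1.
v=23: a=23^2·(≡5), b=23^1·(≡2) mod 23; (5|23)=-1, (2|23)=+1; (−1)^{2·1·11}·(-1)^1·(+1)^2 = -1.
v=13: a=13^3·(≡3), b=13^2·(≡9) mod 13; (3|13)=+1, (9|13)=+1; (−1)^{3·2·6}·(+1)^2·(+1)^3 = +1.
v=19: a=19^2·(≡4), b=19^0·(≡17) mod 19; (4|19)=+1, (17|19)=+1; (−1)^{2·0·9}·(+1)^0·(+1)^2 = +1.
(-13, 23 / ℚ) ramifies at {2, 23}: a division algebra.

[2, 23]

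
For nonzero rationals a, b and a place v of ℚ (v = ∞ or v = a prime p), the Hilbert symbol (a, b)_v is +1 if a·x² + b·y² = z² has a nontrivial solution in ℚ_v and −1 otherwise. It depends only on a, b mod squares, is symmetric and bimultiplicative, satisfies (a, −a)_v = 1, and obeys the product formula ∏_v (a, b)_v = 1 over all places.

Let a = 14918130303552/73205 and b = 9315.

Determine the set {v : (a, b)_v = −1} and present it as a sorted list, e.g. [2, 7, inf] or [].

Mod squares: a ≡ 3565, b ≡ 115. Check v ∈ {∞, 2, 3, 5, 7, 11, 23, 31, 41}.
v=31: a=31^1·(≡11), b=31^0·(≡15) mod 31; (11|31)=-1, (15|31)=-1; (−1)^{1·0·15}·(-1)^0·(-1)^1 = -1.
v=5: a=5^-1·(≡2), b=5^1·(≡3) mod 5; (2|5)=-1, (3|5)=-1; (−1)^{-1·1·2}·(-1)^1·(-1)^-1 = +1.
v=3: a=3^4·(≡1), b=3^4·(≡1) mod 3; (1|3)=+1, (1|3)=+1; (−1)^{4·4·1}·(+1)^4·(+1)^4 = +1.
v=∞: 3565 > 0 and 115 > 0  ⇒  (a,b)_∞ = +1.
v=7: a=7^4·(≡4), b=7^0·(≡5) mod 7; (4|7)=+1, (5|7)=-1; (−1)^{4·0·3}·(+1)^0·(-1)^4 = +1.
v=2: v_2(a)=6, v_2(b)=0; units ≡ 5, 3 (mod 8); ε·ε+αω+βω = 0·1+6·1+0·1 ≡ 0  ⇒  (a,b)_2 = +1.
v=11: a=11^-4·(≡5), b=11^0·(≡9) mod 11; (5|11)=+1, (9|11)=+1; (−1)^{-4·0·5}·(+1)^0·(+1)^-4 = +1.
v=41: a=41^2·(≡36), b=41^0·(≡8) mod 41; (36|41)=+1, (8|41)=+1; (−1)^{2·0·20}·(+1)^0·(+1)^2 = +1.
v=23: a=23^1·(≡21), b=23^1·(≡14) mod 23; (21|23)=-1, (14|23)=-1; (−1)^{1·1·11}·(-1)^1·(-1)^1 = -1.
(3565, 115 / ℚ) ramifies at {23, 31}: a division algebra.

[23, 31]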